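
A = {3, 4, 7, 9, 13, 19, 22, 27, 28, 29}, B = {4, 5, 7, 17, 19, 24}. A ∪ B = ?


A ∪ B = all elements in A or B (or both)
A = {3, 4, 7, 9, 13, 19, 22, 27, 28, 29}
B = {4, 5, 7, 17, 19, 24}
A ∪ B = {3, 4, 5, 7, 9, 13, 17, 19, 22, 24, 27, 28, 29}

A ∪ B = {3, 4, 5, 7, 9, 13, 17, 19, 22, 24, 27, 28, 29}


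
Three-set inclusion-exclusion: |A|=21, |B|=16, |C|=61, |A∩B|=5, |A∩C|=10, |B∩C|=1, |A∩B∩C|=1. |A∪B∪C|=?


|A∪B∪C| = |A|+|B|+|C| - |A∩B|-|A∩C|-|B∩C| + |A∩B∩C|
= 21+16+61 - 5-10-1 + 1
= 98 - 16 + 1
= 83

|A ∪ B ∪ C| = 83


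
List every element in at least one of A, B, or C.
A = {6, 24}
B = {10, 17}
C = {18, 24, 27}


A ∪ B = {6, 10, 17, 24}
(A ∪ B) ∪ C = {6, 10, 17, 18, 24, 27}

A ∪ B ∪ C = {6, 10, 17, 18, 24, 27}


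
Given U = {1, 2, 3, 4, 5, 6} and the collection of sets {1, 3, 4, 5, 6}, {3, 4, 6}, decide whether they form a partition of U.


A partition requires: (1) non-empty parts, (2) pairwise disjoint, (3) union = U
Parts: {1, 3, 4, 5, 6}, {3, 4, 6}
Union of parts: {1, 3, 4, 5, 6}
U = {1, 2, 3, 4, 5, 6}
All non-empty? True
Pairwise disjoint? False
Covers U? False

No, not a valid partition


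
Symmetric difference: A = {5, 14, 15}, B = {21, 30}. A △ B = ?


A △ B = (A \ B) ∪ (B \ A) = elements in exactly one of A or B
A \ B = {5, 14, 15}
B \ A = {21, 30}
A △ B = {5, 14, 15, 21, 30}

A △ B = {5, 14, 15, 21, 30}


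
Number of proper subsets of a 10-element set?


Total subsets = 2^n = 2^10 = 1024
Proper subsets exclude the set itself: 2^n - 1
= 1024 - 1
= 1023

Number of proper subsets = 1023


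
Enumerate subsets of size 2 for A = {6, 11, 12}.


|A| = 3, so A has C(3,2) = 3 subsets of size 2.
Enumerate by choosing 2 elements from A at a time:
{6, 11}, {6, 12}, {11, 12}

2-element subsets (3 total): {6, 11}, {6, 12}, {11, 12}


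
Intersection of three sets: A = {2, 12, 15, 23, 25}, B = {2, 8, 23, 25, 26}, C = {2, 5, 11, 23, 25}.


A ∩ B = {2, 23, 25}
(A ∩ B) ∩ C = {2, 23, 25}

A ∩ B ∩ C = {2, 23, 25}


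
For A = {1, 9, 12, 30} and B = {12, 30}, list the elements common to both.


A ∩ B = elements in both A and B
A = {1, 9, 12, 30}
B = {12, 30}
A ∩ B = {12, 30}

A ∩ B = {12, 30}


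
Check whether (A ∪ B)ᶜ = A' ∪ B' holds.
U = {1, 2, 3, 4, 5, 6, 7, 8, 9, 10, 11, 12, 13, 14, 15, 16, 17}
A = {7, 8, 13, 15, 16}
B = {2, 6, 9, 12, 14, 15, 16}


LHS: A ∪ B = {2, 6, 7, 8, 9, 12, 13, 14, 15, 16}
(A ∪ B)' = U \ (A ∪ B) = {1, 3, 4, 5, 10, 11, 17}
A' = {1, 2, 3, 4, 5, 6, 9, 10, 11, 12, 14, 17}, B' = {1, 3, 4, 5, 7, 8, 10, 11, 13, 17}
Claimed RHS: A' ∪ B' = {1, 2, 3, 4, 5, 6, 7, 8, 9, 10, 11, 12, 13, 14, 17}
Identity is INVALID: LHS = {1, 3, 4, 5, 10, 11, 17} but the RHS claimed here equals {1, 2, 3, 4, 5, 6, 7, 8, 9, 10, 11, 12, 13, 14, 17}. The correct form is (A ∪ B)' = A' ∩ B'.

Identity is invalid: (A ∪ B)' = {1, 3, 4, 5, 10, 11, 17} but A' ∪ B' = {1, 2, 3, 4, 5, 6, 7, 8, 9, 10, 11, 12, 13, 14, 17}. The correct De Morgan law is (A ∪ B)' = A' ∩ B'.


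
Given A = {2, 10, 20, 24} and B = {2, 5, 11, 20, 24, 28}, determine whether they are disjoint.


Disjoint means A ∩ B = ∅.
A ∩ B = {2, 20, 24}
A ∩ B ≠ ∅, so A and B are NOT disjoint.

No, A and B are not disjoint (A ∩ B = {2, 20, 24})


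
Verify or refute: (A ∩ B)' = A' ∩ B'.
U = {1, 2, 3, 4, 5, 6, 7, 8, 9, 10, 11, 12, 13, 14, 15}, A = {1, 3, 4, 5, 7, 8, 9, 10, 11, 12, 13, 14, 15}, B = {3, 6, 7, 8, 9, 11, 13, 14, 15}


LHS: A ∩ B = {3, 7, 8, 9, 11, 13, 14, 15}
(A ∩ B)' = U \ (A ∩ B) = {1, 2, 4, 5, 6, 10, 12}
A' = {2, 6}, B' = {1, 2, 4, 5, 10, 12}
Claimed RHS: A' ∩ B' = {2}
Identity is INVALID: LHS = {1, 2, 4, 5, 6, 10, 12} but the RHS claimed here equals {2}. The correct form is (A ∩ B)' = A' ∪ B'.

Identity is invalid: (A ∩ B)' = {1, 2, 4, 5, 6, 10, 12} but A' ∩ B' = {2}. The correct De Morgan law is (A ∩ B)' = A' ∪ B'.


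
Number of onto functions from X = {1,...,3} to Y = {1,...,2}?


n = |X| = 3, k = |Y| = 2. Surjections via inclusion-exclusion:
S(n,k) = Σ(-1)^i × C(k,i) × (k-i)^n, i=0 to k
i=0: (-1)^0×C(2,0)×2^3 = 8
i=1: (-1)^1×C(2,1)×1^3 = -2
i=2: (-1)^2×C(2,2)×0^3 = 0
Total = 6

Number of surjections = 6


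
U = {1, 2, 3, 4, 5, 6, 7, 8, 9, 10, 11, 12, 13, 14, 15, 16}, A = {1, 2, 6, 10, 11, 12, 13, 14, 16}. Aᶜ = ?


Aᶜ = U \ A = elements in U but not in A
U = {1, 2, 3, 4, 5, 6, 7, 8, 9, 10, 11, 12, 13, 14, 15, 16}
A = {1, 2, 6, 10, 11, 12, 13, 14, 16}
Aᶜ = {3, 4, 5, 7, 8, 9, 15}

Aᶜ = {3, 4, 5, 7, 8, 9, 15}


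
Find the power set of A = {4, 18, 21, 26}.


|A| = 4, so |P(A)| = 2^4 = 16
Enumerate subsets by cardinality (0 to 4):
∅, {4}, {18}, {21}, {26}, {4, 18}, {4, 21}, {4, 26}, {18, 21}, {18, 26}, {21, 26}, {4, 18, 21}, {4, 18, 26}, {4, 21, 26}, {18, 21, 26}, {4, 18, 21, 26}

P(A) has 16 subsets: ∅, {4}, {18}, {21}, {26}, {4, 18}, {4, 21}, {4, 26}, {18, 21}, {18, 26}, {21, 26}, {4, 18, 21}, {4, 18, 26}, {4, 21, 26}, {18, 21, 26}, {4, 18, 21, 26}


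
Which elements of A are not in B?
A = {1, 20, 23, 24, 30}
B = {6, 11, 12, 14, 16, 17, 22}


A \ B = elements in A but not in B
A = {1, 20, 23, 24, 30}
B = {6, 11, 12, 14, 16, 17, 22}
Remove from A any elements in B
A \ B = {1, 20, 23, 24, 30}

A \ B = {1, 20, 23, 24, 30}


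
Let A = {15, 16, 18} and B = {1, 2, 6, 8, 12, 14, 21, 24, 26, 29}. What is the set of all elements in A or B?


A ∪ B = all elements in A or B (or both)
A = {15, 16, 18}
B = {1, 2, 6, 8, 12, 14, 21, 24, 26, 29}
A ∪ B = {1, 2, 6, 8, 12, 14, 15, 16, 18, 21, 24, 26, 29}

A ∪ B = {1, 2, 6, 8, 12, 14, 15, 16, 18, 21, 24, 26, 29}


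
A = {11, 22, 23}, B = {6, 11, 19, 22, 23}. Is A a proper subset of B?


A ⊂ B requires: A ⊆ B AND A ≠ B.
A ⊆ B? Yes
A = B? No
A ⊂ B: Yes (A is a proper subset of B)

Yes, A ⊂ B


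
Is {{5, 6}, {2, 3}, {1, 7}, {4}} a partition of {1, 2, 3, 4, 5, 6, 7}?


A partition requires: (1) non-empty parts, (2) pairwise disjoint, (3) union = U
Parts: {5, 6}, {2, 3}, {1, 7}, {4}
Union of parts: {1, 2, 3, 4, 5, 6, 7}
U = {1, 2, 3, 4, 5, 6, 7}
All non-empty? True
Pairwise disjoint? True
Covers U? True

Yes, valid partition


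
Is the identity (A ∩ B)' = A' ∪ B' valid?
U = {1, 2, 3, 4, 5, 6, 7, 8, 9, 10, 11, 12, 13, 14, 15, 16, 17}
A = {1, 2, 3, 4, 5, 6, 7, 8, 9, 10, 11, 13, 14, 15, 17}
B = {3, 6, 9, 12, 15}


LHS: A ∩ B = {3, 6, 9, 15}
(A ∩ B)' = U \ (A ∩ B) = {1, 2, 4, 5, 7, 8, 10, 11, 12, 13, 14, 16, 17}
A' = {12, 16}, B' = {1, 2, 4, 5, 7, 8, 10, 11, 13, 14, 16, 17}
Claimed RHS: A' ∪ B' = {1, 2, 4, 5, 7, 8, 10, 11, 12, 13, 14, 16, 17}
Identity is VALID: LHS = RHS = {1, 2, 4, 5, 7, 8, 10, 11, 12, 13, 14, 16, 17} ✓

Identity is valid. (A ∩ B)' = A' ∪ B' = {1, 2, 4, 5, 7, 8, 10, 11, 12, 13, 14, 16, 17}


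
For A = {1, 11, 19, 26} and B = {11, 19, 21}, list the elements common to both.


A ∩ B = elements in both A and B
A = {1, 11, 19, 26}
B = {11, 19, 21}
A ∩ B = {11, 19}

A ∩ B = {11, 19}


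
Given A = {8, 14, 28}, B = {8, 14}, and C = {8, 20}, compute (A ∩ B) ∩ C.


A ∩ B = {8, 14}
(A ∩ B) ∩ C = {8}

A ∩ B ∩ C = {8}


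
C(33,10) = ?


C(n,k) = n! / (k!(n-k)!)
C(33,10) = 33! / (10!23!)
= 92561040

C(33,10) = 92561040


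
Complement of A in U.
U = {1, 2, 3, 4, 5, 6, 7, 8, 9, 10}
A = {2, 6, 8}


Aᶜ = U \ A = elements in U but not in A
U = {1, 2, 3, 4, 5, 6, 7, 8, 9, 10}
A = {2, 6, 8}
Aᶜ = {1, 3, 4, 5, 7, 9, 10}

Aᶜ = {1, 3, 4, 5, 7, 9, 10}


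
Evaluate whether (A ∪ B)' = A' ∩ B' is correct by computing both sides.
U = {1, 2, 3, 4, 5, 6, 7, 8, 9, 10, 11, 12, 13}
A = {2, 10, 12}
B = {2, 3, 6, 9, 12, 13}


LHS: A ∪ B = {2, 3, 6, 9, 10, 12, 13}
(A ∪ B)' = U \ (A ∪ B) = {1, 4, 5, 7, 8, 11}
A' = {1, 3, 4, 5, 6, 7, 8, 9, 11, 13}, B' = {1, 4, 5, 7, 8, 10, 11}
Claimed RHS: A' ∩ B' = {1, 4, 5, 7, 8, 11}
Identity is VALID: LHS = RHS = {1, 4, 5, 7, 8, 11} ✓

Identity is valid. (A ∪ B)' = A' ∩ B' = {1, 4, 5, 7, 8, 11}


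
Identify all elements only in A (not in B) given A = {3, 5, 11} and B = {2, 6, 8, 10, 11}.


A = {3, 5, 11}
B = {2, 6, 8, 10, 11}
Region: only in A (not in B)
Elements: {3, 5}

Elements only in A (not in B): {3, 5}


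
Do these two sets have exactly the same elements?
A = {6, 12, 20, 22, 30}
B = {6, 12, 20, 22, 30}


Two sets are equal iff they have exactly the same elements.
A = {6, 12, 20, 22, 30}
B = {6, 12, 20, 22, 30}
Same elements → A = B

Yes, A = B


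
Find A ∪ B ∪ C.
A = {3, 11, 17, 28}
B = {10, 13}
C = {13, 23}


A ∪ B = {3, 10, 11, 13, 17, 28}
(A ∪ B) ∪ C = {3, 10, 11, 13, 17, 23, 28}

A ∪ B ∪ C = {3, 10, 11, 13, 17, 23, 28}


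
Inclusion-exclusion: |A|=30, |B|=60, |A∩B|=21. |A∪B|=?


|A ∪ B| = |A| + |B| - |A ∩ B|
= 30 + 60 - 21
= 69

|A ∪ B| = 69


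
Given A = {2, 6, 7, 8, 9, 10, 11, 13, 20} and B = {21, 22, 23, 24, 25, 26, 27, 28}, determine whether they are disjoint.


Disjoint means A ∩ B = ∅.
A ∩ B = ∅
A ∩ B = ∅, so A and B are disjoint.

Yes, A and B are disjoint


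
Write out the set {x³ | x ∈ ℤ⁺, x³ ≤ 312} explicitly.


Checking each candidate:
Condition: positive perfect cubes ≤ 312
Result = {1, 8, 27, 64, 125, 216}

{1, 8, 27, 64, 125, 216}


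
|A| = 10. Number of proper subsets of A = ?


Total subsets = 2^n = 2^10 = 1024
Proper subsets exclude the set itself: 2^n - 1
= 1024 - 1
= 1023

Number of proper subsets = 1023


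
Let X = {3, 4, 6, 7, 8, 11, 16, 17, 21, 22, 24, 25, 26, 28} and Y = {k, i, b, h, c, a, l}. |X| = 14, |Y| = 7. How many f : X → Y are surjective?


n = |X| = 14, k = |Y| = 7. Surjections via inclusion-exclusion:
S(n,k) = Σ(-1)^i × C(k,i) × (k-i)^n, i=0 to k
i=0: (-1)^0×C(7,0)×7^14 = 678223072849
i=1: (-1)^1×C(7,1)×6^14 = -548549148672
i=2: (-1)^2×C(7,2)×5^14 = 128173828125
i=3: (-1)^3×C(7,3)×4^14 = -9395240960
i=4: (-1)^4×C(7,4)×3^14 = 167403915
i=5: (-1)^5×C(7,5)×2^14 = -344064
i=6: (-1)^6×C(7,6)×1^14 = 7
i=7: (-1)^7×C(7,7)×0^14 = 0
Total = 248619571200

Number of surjections = 248619571200


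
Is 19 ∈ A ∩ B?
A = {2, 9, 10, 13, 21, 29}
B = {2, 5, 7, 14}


A = {2, 9, 10, 13, 21, 29}, B = {2, 5, 7, 14}
A ∩ B = elements in both A and B
A ∩ B = {2}
Checking if 19 ∈ A ∩ B
19 is not in A ∩ B → False

19 ∉ A ∩ B


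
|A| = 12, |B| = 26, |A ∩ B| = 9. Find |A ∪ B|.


|A ∪ B| = |A| + |B| - |A ∩ B|
= 12 + 26 - 9
= 29

|A ∪ B| = 29


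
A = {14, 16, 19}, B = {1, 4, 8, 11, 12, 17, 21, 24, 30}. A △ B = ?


A △ B = (A \ B) ∪ (B \ A) = elements in exactly one of A or B
A \ B = {14, 16, 19}
B \ A = {1, 4, 8, 11, 12, 17, 21, 24, 30}
A △ B = {1, 4, 8, 11, 12, 14, 16, 17, 19, 21, 24, 30}

A △ B = {1, 4, 8, 11, 12, 14, 16, 17, 19, 21, 24, 30}


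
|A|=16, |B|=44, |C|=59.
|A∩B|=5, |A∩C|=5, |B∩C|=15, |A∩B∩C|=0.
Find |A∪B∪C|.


|A∪B∪C| = |A|+|B|+|C| - |A∩B|-|A∩C|-|B∩C| + |A∩B∩C|
= 16+44+59 - 5-5-15 + 0
= 119 - 25 + 0
= 94

|A ∪ B ∪ C| = 94


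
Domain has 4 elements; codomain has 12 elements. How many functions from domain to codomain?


Each of |A| = 4 inputs maps to any of |B| = 12 outputs.
# functions = |B|^|A| = 12^4
= 20736

Number of functions = 20736


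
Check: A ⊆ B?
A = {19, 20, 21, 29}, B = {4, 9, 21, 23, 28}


A ⊆ B means every element of A is in B.
Elements in A not in B: {19, 20, 29}
So A ⊄ B.

No, A ⊄ B


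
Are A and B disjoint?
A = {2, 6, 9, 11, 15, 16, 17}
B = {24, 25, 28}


Disjoint means A ∩ B = ∅.
A ∩ B = ∅
A ∩ B = ∅, so A and B are disjoint.

Yes, A and B are disjoint


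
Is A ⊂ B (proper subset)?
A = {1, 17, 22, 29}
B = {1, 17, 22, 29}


A ⊂ B requires: A ⊆ B AND A ≠ B.
A ⊆ B? Yes
A = B? Yes
A = B, so A is not a PROPER subset.

No, A is not a proper subset of B


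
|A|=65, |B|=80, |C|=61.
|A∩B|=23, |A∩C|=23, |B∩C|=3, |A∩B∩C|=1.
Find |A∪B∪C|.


|A∪B∪C| = |A|+|B|+|C| - |A∩B|-|A∩C|-|B∩C| + |A∩B∩C|
= 65+80+61 - 23-23-3 + 1
= 206 - 49 + 1
= 158

|A ∪ B ∪ C| = 158


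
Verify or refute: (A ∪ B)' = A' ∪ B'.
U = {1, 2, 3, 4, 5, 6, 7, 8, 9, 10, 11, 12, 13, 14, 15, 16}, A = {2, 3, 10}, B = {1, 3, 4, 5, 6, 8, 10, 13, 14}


LHS: A ∪ B = {1, 2, 3, 4, 5, 6, 8, 10, 13, 14}
(A ∪ B)' = U \ (A ∪ B) = {7, 9, 11, 12, 15, 16}
A' = {1, 4, 5, 6, 7, 8, 9, 11, 12, 13, 14, 15, 16}, B' = {2, 7, 9, 11, 12, 15, 16}
Claimed RHS: A' ∪ B' = {1, 2, 4, 5, 6, 7, 8, 9, 11, 12, 13, 14, 15, 16}
Identity is INVALID: LHS = {7, 9, 11, 12, 15, 16} but the RHS claimed here equals {1, 2, 4, 5, 6, 7, 8, 9, 11, 12, 13, 14, 15, 16}. The correct form is (A ∪ B)' = A' ∩ B'.

Identity is invalid: (A ∪ B)' = {7, 9, 11, 12, 15, 16} but A' ∪ B' = {1, 2, 4, 5, 6, 7, 8, 9, 11, 12, 13, 14, 15, 16}. The correct De Morgan law is (A ∪ B)' = A' ∩ B'.


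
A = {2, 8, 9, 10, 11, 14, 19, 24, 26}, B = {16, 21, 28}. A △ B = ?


A △ B = (A \ B) ∪ (B \ A) = elements in exactly one of A or B
A \ B = {2, 8, 9, 10, 11, 14, 19, 24, 26}
B \ A = {16, 21, 28}
A △ B = {2, 8, 9, 10, 11, 14, 16, 19, 21, 24, 26, 28}

A △ B = {2, 8, 9, 10, 11, 14, 16, 19, 21, 24, 26, 28}


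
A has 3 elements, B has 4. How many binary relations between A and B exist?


A relation from A to B is any subset of A × B.
|A × B| = 3 × 4 = 12
# relations = 2^|A × B| = 2^12 = 4096

Number of relations = 4096


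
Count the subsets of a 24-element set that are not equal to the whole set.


Total subsets = 2^n = 2^24 = 16777216
Proper subsets exclude the set itself: 2^n - 1
= 16777216 - 1
= 16777215

Number of proper subsets = 16777215


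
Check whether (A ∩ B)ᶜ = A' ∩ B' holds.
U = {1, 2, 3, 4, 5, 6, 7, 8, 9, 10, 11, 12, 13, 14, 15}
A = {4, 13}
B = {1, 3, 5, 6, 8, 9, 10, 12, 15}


LHS: A ∩ B = ∅
(A ∩ B)' = U \ (A ∩ B) = {1, 2, 3, 4, 5, 6, 7, 8, 9, 10, 11, 12, 13, 14, 15}
A' = {1, 2, 3, 5, 6, 7, 8, 9, 10, 11, 12, 14, 15}, B' = {2, 4, 7, 11, 13, 14}
Claimed RHS: A' ∩ B' = {2, 7, 11, 14}
Identity is INVALID: LHS = {1, 2, 3, 4, 5, 6, 7, 8, 9, 10, 11, 12, 13, 14, 15} but the RHS claimed here equals {2, 7, 11, 14}. The correct form is (A ∩ B)' = A' ∪ B'.

Identity is invalid: (A ∩ B)' = {1, 2, 3, 4, 5, 6, 7, 8, 9, 10, 11, 12, 13, 14, 15} but A' ∩ B' = {2, 7, 11, 14}. The correct De Morgan law is (A ∩ B)' = A' ∪ B'.


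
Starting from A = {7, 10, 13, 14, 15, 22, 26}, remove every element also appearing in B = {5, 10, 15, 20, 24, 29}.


A \ B = elements in A but not in B
A = {7, 10, 13, 14, 15, 22, 26}
B = {5, 10, 15, 20, 24, 29}
Remove from A any elements in B
A \ B = {7, 13, 14, 22, 26}

A \ B = {7, 13, 14, 22, 26}


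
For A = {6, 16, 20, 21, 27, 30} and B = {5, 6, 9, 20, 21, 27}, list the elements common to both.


A ∩ B = elements in both A and B
A = {6, 16, 20, 21, 27, 30}
B = {5, 6, 9, 20, 21, 27}
A ∩ B = {6, 20, 21, 27}

A ∩ B = {6, 20, 21, 27}


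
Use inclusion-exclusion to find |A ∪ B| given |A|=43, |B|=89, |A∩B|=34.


|A ∪ B| = |A| + |B| - |A ∩ B|
= 43 + 89 - 34
= 98

|A ∪ B| = 98


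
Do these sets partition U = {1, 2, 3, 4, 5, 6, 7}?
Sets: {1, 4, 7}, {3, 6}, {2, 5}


A partition requires: (1) non-empty parts, (2) pairwise disjoint, (3) union = U
Parts: {1, 4, 7}, {3, 6}, {2, 5}
Union of parts: {1, 2, 3, 4, 5, 6, 7}
U = {1, 2, 3, 4, 5, 6, 7}
All non-empty? True
Pairwise disjoint? True
Covers U? True

Yes, valid partition


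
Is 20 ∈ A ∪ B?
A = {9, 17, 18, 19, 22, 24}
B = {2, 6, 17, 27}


A = {9, 17, 18, 19, 22, 24}, B = {2, 6, 17, 27}
A ∪ B = all elements in A or B
A ∪ B = {2, 6, 9, 17, 18, 19, 22, 24, 27}
Checking if 20 ∈ A ∪ B
20 is not in A ∪ B → False

20 ∉ A ∪ B


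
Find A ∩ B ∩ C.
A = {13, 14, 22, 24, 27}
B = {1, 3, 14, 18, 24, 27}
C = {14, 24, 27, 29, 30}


A ∩ B = {14, 24, 27}
(A ∩ B) ∩ C = {14, 24, 27}

A ∩ B ∩ C = {14, 24, 27}


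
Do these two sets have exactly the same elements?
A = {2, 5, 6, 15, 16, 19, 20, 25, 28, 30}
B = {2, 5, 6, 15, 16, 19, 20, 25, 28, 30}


Two sets are equal iff they have exactly the same elements.
A = {2, 5, 6, 15, 16, 19, 20, 25, 28, 30}
B = {2, 5, 6, 15, 16, 19, 20, 25, 28, 30}
Same elements → A = B

Yes, A = B


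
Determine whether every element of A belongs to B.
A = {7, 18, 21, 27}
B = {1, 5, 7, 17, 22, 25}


A ⊆ B means every element of A is in B.
Elements in A not in B: {18, 21, 27}
So A ⊄ B.

No, A ⊄ B


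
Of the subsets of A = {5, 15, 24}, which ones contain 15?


A subset of A contains 15 iff the remaining 2 elements form any subset of A \ {15}.
Count: 2^(n-1) = 2^2 = 4
Subsets containing 15: {15}, {5, 15}, {15, 24}, {5, 15, 24}

Subsets containing 15 (4 total): {15}, {5, 15}, {15, 24}, {5, 15, 24}


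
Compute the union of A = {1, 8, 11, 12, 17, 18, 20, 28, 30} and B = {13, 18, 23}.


A ∪ B = all elements in A or B (or both)
A = {1, 8, 11, 12, 17, 18, 20, 28, 30}
B = {13, 18, 23}
A ∪ B = {1, 8, 11, 12, 13, 17, 18, 20, 23, 28, 30}

A ∪ B = {1, 8, 11, 12, 13, 17, 18, 20, 23, 28, 30}


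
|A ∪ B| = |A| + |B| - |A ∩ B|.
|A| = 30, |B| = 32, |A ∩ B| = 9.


|A ∪ B| = |A| + |B| - |A ∩ B|
= 30 + 32 - 9
= 53

|A ∪ B| = 53


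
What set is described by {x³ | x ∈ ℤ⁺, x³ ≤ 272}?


Checking each candidate:
Condition: positive perfect cubes ≤ 272
Result = {1, 8, 27, 64, 125, 216}

{1, 8, 27, 64, 125, 216}


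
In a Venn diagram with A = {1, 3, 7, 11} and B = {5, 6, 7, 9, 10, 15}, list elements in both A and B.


A = {1, 3, 7, 11}
B = {5, 6, 7, 9, 10, 15}
Region: in both A and B
Elements: {7}

Elements in both A and B: {7}


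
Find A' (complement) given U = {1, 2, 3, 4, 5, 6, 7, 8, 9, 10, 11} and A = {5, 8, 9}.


Aᶜ = U \ A = elements in U but not in A
U = {1, 2, 3, 4, 5, 6, 7, 8, 9, 10, 11}
A = {5, 8, 9}
Aᶜ = {1, 2, 3, 4, 6, 7, 10, 11}

Aᶜ = {1, 2, 3, 4, 6, 7, 10, 11}


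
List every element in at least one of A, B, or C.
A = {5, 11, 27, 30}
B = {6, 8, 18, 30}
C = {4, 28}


A ∪ B = {5, 6, 8, 11, 18, 27, 30}
(A ∪ B) ∪ C = {4, 5, 6, 8, 11, 18, 27, 28, 30}

A ∪ B ∪ C = {4, 5, 6, 8, 11, 18, 27, 28, 30}


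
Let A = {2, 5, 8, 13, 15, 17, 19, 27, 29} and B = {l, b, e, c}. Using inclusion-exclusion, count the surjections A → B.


n = |A| = 9, k = |B| = 4. Surjections via inclusion-exclusion:
S(n,k) = Σ(-1)^i × C(k,i) × (k-i)^n, i=0 to k
i=0: (-1)^0×C(4,0)×4^9 = 262144
i=1: (-1)^1×C(4,1)×3^9 = -78732
i=2: (-1)^2×C(4,2)×2^9 = 3072
i=3: (-1)^3×C(4,3)×1^9 = -4
i=4: (-1)^4×C(4,4)×0^9 = 0
Total = 186480

Number of surjections = 186480


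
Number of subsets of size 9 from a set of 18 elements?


C(n,k) = n! / (k!(n-k)!)
C(18,9) = 18! / (9!9!)
= 48620

C(18,9) = 48620


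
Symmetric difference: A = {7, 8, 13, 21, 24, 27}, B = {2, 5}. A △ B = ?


A △ B = (A \ B) ∪ (B \ A) = elements in exactly one of A or B
A \ B = {7, 8, 13, 21, 24, 27}
B \ A = {2, 5}
A △ B = {2, 5, 7, 8, 13, 21, 24, 27}

A △ B = {2, 5, 7, 8, 13, 21, 24, 27}


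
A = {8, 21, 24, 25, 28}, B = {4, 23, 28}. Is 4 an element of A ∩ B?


A = {8, 21, 24, 25, 28}, B = {4, 23, 28}
A ∩ B = elements in both A and B
A ∩ B = {28}
Checking if 4 ∈ A ∩ B
4 is not in A ∩ B → False

4 ∉ A ∩ B


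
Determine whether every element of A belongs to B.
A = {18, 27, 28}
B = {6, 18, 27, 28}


A ⊆ B means every element of A is in B.
All elements of A are in B.
So A ⊆ B.

Yes, A ⊆ B


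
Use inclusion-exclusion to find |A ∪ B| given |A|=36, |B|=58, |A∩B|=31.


|A ∪ B| = |A| + |B| - |A ∩ B|
= 36 + 58 - 31
= 63

|A ∪ B| = 63


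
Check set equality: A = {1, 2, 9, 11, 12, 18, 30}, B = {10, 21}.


Two sets are equal iff they have exactly the same elements.
A = {1, 2, 9, 11, 12, 18, 30}
B = {10, 21}
Differences: {1, 2, 9, 10, 11, 12, 18, 21, 30}
A ≠ B

No, A ≠ B


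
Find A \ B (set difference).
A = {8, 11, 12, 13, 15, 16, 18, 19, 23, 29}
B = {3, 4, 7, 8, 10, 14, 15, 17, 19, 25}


A \ B = elements in A but not in B
A = {8, 11, 12, 13, 15, 16, 18, 19, 23, 29}
B = {3, 4, 7, 8, 10, 14, 15, 17, 19, 25}
Remove from A any elements in B
A \ B = {11, 12, 13, 16, 18, 23, 29}

A \ B = {11, 12, 13, 16, 18, 23, 29}


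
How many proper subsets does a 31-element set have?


Total subsets = 2^n = 2^31 = 2147483648
Proper subsets exclude the set itself: 2^n - 1
= 2147483648 - 1
= 2147483647

Number of proper subsets = 2147483647


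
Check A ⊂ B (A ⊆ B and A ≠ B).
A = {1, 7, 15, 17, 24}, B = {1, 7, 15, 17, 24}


A ⊂ B requires: A ⊆ B AND A ≠ B.
A ⊆ B? Yes
A = B? Yes
A = B, so A is not a PROPER subset.

No, A is not a proper subset of B


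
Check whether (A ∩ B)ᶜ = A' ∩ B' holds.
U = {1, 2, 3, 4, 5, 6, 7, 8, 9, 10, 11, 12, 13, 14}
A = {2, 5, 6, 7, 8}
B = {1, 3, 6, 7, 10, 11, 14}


LHS: A ∩ B = {6, 7}
(A ∩ B)' = U \ (A ∩ B) = {1, 2, 3, 4, 5, 8, 9, 10, 11, 12, 13, 14}
A' = {1, 3, 4, 9, 10, 11, 12, 13, 14}, B' = {2, 4, 5, 8, 9, 12, 13}
Claimed RHS: A' ∩ B' = {4, 9, 12, 13}
Identity is INVALID: LHS = {1, 2, 3, 4, 5, 8, 9, 10, 11, 12, 13, 14} but the RHS claimed here equals {4, 9, 12, 13}. The correct form is (A ∩ B)' = A' ∪ B'.

Identity is invalid: (A ∩ B)' = {1, 2, 3, 4, 5, 8, 9, 10, 11, 12, 13, 14} but A' ∩ B' = {4, 9, 12, 13}. The correct De Morgan law is (A ∩ B)' = A' ∪ B'.


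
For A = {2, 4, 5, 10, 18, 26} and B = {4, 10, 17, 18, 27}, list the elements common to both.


A ∩ B = elements in both A and B
A = {2, 4, 5, 10, 18, 26}
B = {4, 10, 17, 18, 27}
A ∩ B = {4, 10, 18}

A ∩ B = {4, 10, 18}


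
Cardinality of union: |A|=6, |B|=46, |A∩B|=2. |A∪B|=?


|A ∪ B| = |A| + |B| - |A ∩ B|
= 6 + 46 - 2
= 50

|A ∪ B| = 50


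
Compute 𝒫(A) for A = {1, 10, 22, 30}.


|A| = 4, so |P(A)| = 2^4 = 16
Enumerate subsets by cardinality (0 to 4):
∅, {1}, {10}, {22}, {30}, {1, 10}, {1, 22}, {1, 30}, {10, 22}, {10, 30}, {22, 30}, {1, 10, 22}, {1, 10, 30}, {1, 22, 30}, {10, 22, 30}, {1, 10, 22, 30}

P(A) has 16 subsets: ∅, {1}, {10}, {22}, {30}, {1, 10}, {1, 22}, {1, 30}, {10, 22}, {10, 30}, {22, 30}, {1, 10, 22}, {1, 10, 30}, {1, 22, 30}, {10, 22, 30}, {1, 10, 22, 30}


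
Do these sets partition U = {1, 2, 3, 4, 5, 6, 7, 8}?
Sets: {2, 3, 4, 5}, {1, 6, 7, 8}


A partition requires: (1) non-empty parts, (2) pairwise disjoint, (3) union = U
Parts: {2, 3, 4, 5}, {1, 6, 7, 8}
Union of parts: {1, 2, 3, 4, 5, 6, 7, 8}
U = {1, 2, 3, 4, 5, 6, 7, 8}
All non-empty? True
Pairwise disjoint? True
Covers U? True

Yes, valid partition


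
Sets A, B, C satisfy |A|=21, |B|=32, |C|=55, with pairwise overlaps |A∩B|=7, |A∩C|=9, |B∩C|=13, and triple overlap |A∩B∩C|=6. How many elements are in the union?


|A∪B∪C| = |A|+|B|+|C| - |A∩B|-|A∩C|-|B∩C| + |A∩B∩C|
= 21+32+55 - 7-9-13 + 6
= 108 - 29 + 6
= 85

|A ∪ B ∪ C| = 85


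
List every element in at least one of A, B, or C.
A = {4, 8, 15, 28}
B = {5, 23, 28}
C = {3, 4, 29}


A ∪ B = {4, 5, 8, 15, 23, 28}
(A ∪ B) ∪ C = {3, 4, 5, 8, 15, 23, 28, 29}

A ∪ B ∪ C = {3, 4, 5, 8, 15, 23, 28, 29}


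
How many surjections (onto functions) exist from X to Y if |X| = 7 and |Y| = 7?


n = |X| = 7, k = |Y| = 7. Surjections via inclusion-exclusion:
S(n,k) = Σ(-1)^i × C(k,i) × (k-i)^n, i=0 to k
i=0: (-1)^0×C(7,0)×7^7 = 823543
i=1: (-1)^1×C(7,1)×6^7 = -1959552
i=2: (-1)^2×C(7,2)×5^7 = 1640625
i=3: (-1)^3×C(7,3)×4^7 = -573440
i=4: (-1)^4×C(7,4)×3^7 = 76545
i=5: (-1)^5×C(7,5)×2^7 = -2688
i=6: (-1)^6×C(7,6)×1^7 = 7
i=7: (-1)^7×C(7,7)×0^7 = 0
Total = 5040

Number of surjections = 5040


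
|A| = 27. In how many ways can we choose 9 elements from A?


C(n,k) = n! / (k!(n-k)!)
C(27,9) = 27! / (9!18!)
= 4686825

C(27,9) = 4686825


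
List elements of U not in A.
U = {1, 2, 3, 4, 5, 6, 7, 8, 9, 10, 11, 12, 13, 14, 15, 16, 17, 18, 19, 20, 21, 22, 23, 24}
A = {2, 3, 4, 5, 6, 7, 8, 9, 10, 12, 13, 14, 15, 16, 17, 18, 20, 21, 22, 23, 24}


Aᶜ = U \ A = elements in U but not in A
U = {1, 2, 3, 4, 5, 6, 7, 8, 9, 10, 11, 12, 13, 14, 15, 16, 17, 18, 19, 20, 21, 22, 23, 24}
A = {2, 3, 4, 5, 6, 7, 8, 9, 10, 12, 13, 14, 15, 16, 17, 18, 20, 21, 22, 23, 24}
Aᶜ = {1, 11, 19}

Aᶜ = {1, 11, 19}


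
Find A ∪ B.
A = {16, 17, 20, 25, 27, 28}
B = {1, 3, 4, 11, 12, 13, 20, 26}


A ∪ B = all elements in A or B (or both)
A = {16, 17, 20, 25, 27, 28}
B = {1, 3, 4, 11, 12, 13, 20, 26}
A ∪ B = {1, 3, 4, 11, 12, 13, 16, 17, 20, 25, 26, 27, 28}

A ∪ B = {1, 3, 4, 11, 12, 13, 16, 17, 20, 25, 26, 27, 28}


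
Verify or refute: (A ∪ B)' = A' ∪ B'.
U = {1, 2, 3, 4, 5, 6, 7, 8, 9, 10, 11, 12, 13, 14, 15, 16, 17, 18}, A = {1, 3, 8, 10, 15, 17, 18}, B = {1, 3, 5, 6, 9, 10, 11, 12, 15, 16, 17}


LHS: A ∪ B = {1, 3, 5, 6, 8, 9, 10, 11, 12, 15, 16, 17, 18}
(A ∪ B)' = U \ (A ∪ B) = {2, 4, 7, 13, 14}
A' = {2, 4, 5, 6, 7, 9, 11, 12, 13, 14, 16}, B' = {2, 4, 7, 8, 13, 14, 18}
Claimed RHS: A' ∪ B' = {2, 4, 5, 6, 7, 8, 9, 11, 12, 13, 14, 16, 18}
Identity is INVALID: LHS = {2, 4, 7, 13, 14} but the RHS claimed here equals {2, 4, 5, 6, 7, 8, 9, 11, 12, 13, 14, 16, 18}. The correct form is (A ∪ B)' = A' ∩ B'.

Identity is invalid: (A ∪ B)' = {2, 4, 7, 13, 14} but A' ∪ B' = {2, 4, 5, 6, 7, 8, 9, 11, 12, 13, 14, 16, 18}. The correct De Morgan law is (A ∪ B)' = A' ∩ B'.


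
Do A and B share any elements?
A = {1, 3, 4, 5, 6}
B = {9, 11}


Disjoint means A ∩ B = ∅.
A ∩ B = ∅
A ∩ B = ∅, so A and B are disjoint.

No — A and B share no elements (A ∩ B = ∅), so they are disjoint


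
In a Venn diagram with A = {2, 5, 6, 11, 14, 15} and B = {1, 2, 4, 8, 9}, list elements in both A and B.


A = {2, 5, 6, 11, 14, 15}
B = {1, 2, 4, 8, 9}
Region: in both A and B
Elements: {2}

Elements in both A and B: {2}


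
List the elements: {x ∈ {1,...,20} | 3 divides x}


Checking each candidate:
Condition: multiples of 3 in {1,...,20}
Result = {3, 6, 9, 12, 15, 18}

{3, 6, 9, 12, 15, 18}


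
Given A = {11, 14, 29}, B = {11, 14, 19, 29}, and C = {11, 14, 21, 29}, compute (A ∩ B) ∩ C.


A ∩ B = {11, 14, 29}
(A ∩ B) ∩ C = {11, 14, 29}

A ∩ B ∩ C = {11, 14, 29}


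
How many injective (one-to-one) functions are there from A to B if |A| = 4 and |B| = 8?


An injection sends each of |A| = 4 inputs to a distinct output in B.
# injections = |B|·(|B|-1)·…·(|B|-|A|+1) = 8! / (8 - 4)!
= 8 × 7 × 6 × 5
= 1680

Number of injections = 1680


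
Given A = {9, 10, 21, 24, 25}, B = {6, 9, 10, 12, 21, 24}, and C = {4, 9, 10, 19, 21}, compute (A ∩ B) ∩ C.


A ∩ B = {9, 10, 21, 24}
(A ∩ B) ∩ C = {9, 10, 21}

A ∩ B ∩ C = {9, 10, 21}


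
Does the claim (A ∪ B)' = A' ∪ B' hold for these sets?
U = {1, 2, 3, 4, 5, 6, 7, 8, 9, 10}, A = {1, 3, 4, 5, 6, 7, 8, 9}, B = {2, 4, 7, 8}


LHS: A ∪ B = {1, 2, 3, 4, 5, 6, 7, 8, 9}
(A ∪ B)' = U \ (A ∪ B) = {10}
A' = {2, 10}, B' = {1, 3, 5, 6, 9, 10}
Claimed RHS: A' ∪ B' = {1, 2, 3, 5, 6, 9, 10}
Identity is INVALID: LHS = {10} but the RHS claimed here equals {1, 2, 3, 5, 6, 9, 10}. The correct form is (A ∪ B)' = A' ∩ B'.

Identity is invalid: (A ∪ B)' = {10} but A' ∪ B' = {1, 2, 3, 5, 6, 9, 10}. The correct De Morgan law is (A ∪ B)' = A' ∩ B'.


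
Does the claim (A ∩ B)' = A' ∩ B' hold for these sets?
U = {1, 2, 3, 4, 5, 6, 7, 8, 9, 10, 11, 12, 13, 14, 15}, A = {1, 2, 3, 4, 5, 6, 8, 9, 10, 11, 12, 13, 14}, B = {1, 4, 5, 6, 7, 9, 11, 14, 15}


LHS: A ∩ B = {1, 4, 5, 6, 9, 11, 14}
(A ∩ B)' = U \ (A ∩ B) = {2, 3, 7, 8, 10, 12, 13, 15}
A' = {7, 15}, B' = {2, 3, 8, 10, 12, 13}
Claimed RHS: A' ∩ B' = ∅
Identity is INVALID: LHS = {2, 3, 7, 8, 10, 12, 13, 15} but the RHS claimed here equals ∅. The correct form is (A ∩ B)' = A' ∪ B'.

Identity is invalid: (A ∩ B)' = {2, 3, 7, 8, 10, 12, 13, 15} but A' ∩ B' = ∅. The correct De Morgan law is (A ∩ B)' = A' ∪ B'.


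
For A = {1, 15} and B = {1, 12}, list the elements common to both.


A ∩ B = elements in both A and B
A = {1, 15}
B = {1, 12}
A ∩ B = {1}

A ∩ B = {1}


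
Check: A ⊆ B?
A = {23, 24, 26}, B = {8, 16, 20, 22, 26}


A ⊆ B means every element of A is in B.
Elements in A not in B: {23, 24}
So A ⊄ B.

No, A ⊄ B


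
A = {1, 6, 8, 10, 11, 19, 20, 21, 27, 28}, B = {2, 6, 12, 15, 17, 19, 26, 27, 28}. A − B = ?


A \ B = elements in A but not in B
A = {1, 6, 8, 10, 11, 19, 20, 21, 27, 28}
B = {2, 6, 12, 15, 17, 19, 26, 27, 28}
Remove from A any elements in B
A \ B = {1, 8, 10, 11, 20, 21}

A \ B = {1, 8, 10, 11, 20, 21}


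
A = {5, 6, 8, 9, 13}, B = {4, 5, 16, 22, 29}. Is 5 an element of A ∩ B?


A = {5, 6, 8, 9, 13}, B = {4, 5, 16, 22, 29}
A ∩ B = elements in both A and B
A ∩ B = {5}
Checking if 5 ∈ A ∩ B
5 is in A ∩ B → True

5 ∈ A ∩ B


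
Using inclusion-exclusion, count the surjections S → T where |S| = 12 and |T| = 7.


n = |S| = 12, k = |T| = 7. Surjections via inclusion-exclusion:
S(n,k) = Σ(-1)^i × C(k,i) × (k-i)^n, i=0 to k
i=0: (-1)^0×C(7,0)×7^12 = 13841287201
i=1: (-1)^1×C(7,1)×6^12 = -15237476352
i=2: (-1)^2×C(7,2)×5^12 = 5126953125
i=3: (-1)^3×C(7,3)×4^12 = -587202560
i=4: (-1)^4×C(7,4)×3^12 = 18600435
i=5: (-1)^5×C(7,5)×2^12 = -86016
i=6: (-1)^6×C(7,6)×1^12 = 7
i=7: (-1)^7×C(7,7)×0^12 = 0
Total = 3162075840

Number of surjections = 3162075840


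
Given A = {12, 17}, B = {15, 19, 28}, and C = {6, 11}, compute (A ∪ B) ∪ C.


A ∪ B = {12, 15, 17, 19, 28}
(A ∪ B) ∪ C = {6, 11, 12, 15, 17, 19, 28}

A ∪ B ∪ C = {6, 11, 12, 15, 17, 19, 28}


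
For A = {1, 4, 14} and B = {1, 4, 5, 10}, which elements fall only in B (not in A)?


A = {1, 4, 14}
B = {1, 4, 5, 10}
Region: only in B (not in A)
Elements: {5, 10}

Elements only in B (not in A): {5, 10}


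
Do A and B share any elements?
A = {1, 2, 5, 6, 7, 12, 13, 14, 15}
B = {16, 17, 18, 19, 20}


Disjoint means A ∩ B = ∅.
A ∩ B = ∅
A ∩ B = ∅, so A and B are disjoint.

No — A and B share no elements (A ∩ B = ∅), so they are disjoint


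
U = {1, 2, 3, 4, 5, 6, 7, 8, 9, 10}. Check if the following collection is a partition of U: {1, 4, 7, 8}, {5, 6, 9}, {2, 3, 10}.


A partition requires: (1) non-empty parts, (2) pairwise disjoint, (3) union = U
Parts: {1, 4, 7, 8}, {5, 6, 9}, {2, 3, 10}
Union of parts: {1, 2, 3, 4, 5, 6, 7, 8, 9, 10}
U = {1, 2, 3, 4, 5, 6, 7, 8, 9, 10}
All non-empty? True
Pairwise disjoint? True
Covers U? True

Yes, valid partition


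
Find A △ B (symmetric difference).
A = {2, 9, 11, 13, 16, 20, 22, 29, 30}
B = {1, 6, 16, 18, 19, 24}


A △ B = (A \ B) ∪ (B \ A) = elements in exactly one of A or B
A \ B = {2, 9, 11, 13, 20, 22, 29, 30}
B \ A = {1, 6, 18, 19, 24}
A △ B = {1, 2, 6, 9, 11, 13, 18, 19, 20, 22, 24, 29, 30}

A △ B = {1, 2, 6, 9, 11, 13, 18, 19, 20, 22, 24, 29, 30}


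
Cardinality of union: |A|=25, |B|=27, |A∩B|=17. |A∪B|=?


|A ∪ B| = |A| + |B| - |A ∩ B|
= 25 + 27 - 17
= 35

|A ∪ B| = 35


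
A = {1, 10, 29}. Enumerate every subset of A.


|A| = 3, so |P(A)| = 2^3 = 8
Enumerate subsets by cardinality (0 to 3):
∅, {1}, {10}, {29}, {1, 10}, {1, 29}, {10, 29}, {1, 10, 29}

P(A) has 8 subsets: ∅, {1}, {10}, {29}, {1, 10}, {1, 29}, {10, 29}, {1, 10, 29}


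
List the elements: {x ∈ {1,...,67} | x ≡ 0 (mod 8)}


Checking each candidate:
Condition: x in {1,...,67} with x ≡ 0 (mod 8)
Result = {8, 16, 24, 32, 40, 48, 56, 64}

{8, 16, 24, 32, 40, 48, 56, 64}


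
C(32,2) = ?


C(n,k) = n! / (k!(n-k)!)
C(32,2) = 32! / (2!30!)
= 496

C(32,2) = 496


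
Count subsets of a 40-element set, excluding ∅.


Total subsets = 2^n = 2^40 = 1099511627776
Non-empty subsets exclude the empty set: 2^n - 1
= 1099511627776 - 1
= 1099511627775

Number of non-empty subsets = 1099511627775


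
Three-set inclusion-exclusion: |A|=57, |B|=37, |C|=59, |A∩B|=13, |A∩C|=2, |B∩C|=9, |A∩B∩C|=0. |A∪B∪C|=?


|A∪B∪C| = |A|+|B|+|C| - |A∩B|-|A∩C|-|B∩C| + |A∩B∩C|
= 57+37+59 - 13-2-9 + 0
= 153 - 24 + 0
= 129

|A ∪ B ∪ C| = 129


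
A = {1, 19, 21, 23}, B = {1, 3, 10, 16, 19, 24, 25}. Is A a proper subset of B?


A ⊂ B requires: A ⊆ B AND A ≠ B.
A ⊆ B? No
A ⊄ B, so A is not a proper subset.

No, A is not a proper subset of B


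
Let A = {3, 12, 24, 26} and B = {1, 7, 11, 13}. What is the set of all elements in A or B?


A ∪ B = all elements in A or B (or both)
A = {3, 12, 24, 26}
B = {1, 7, 11, 13}
A ∪ B = {1, 3, 7, 11, 12, 13, 24, 26}

A ∪ B = {1, 3, 7, 11, 12, 13, 24, 26}


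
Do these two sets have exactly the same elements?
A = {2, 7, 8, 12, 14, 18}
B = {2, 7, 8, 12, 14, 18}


Two sets are equal iff they have exactly the same elements.
A = {2, 7, 8, 12, 14, 18}
B = {2, 7, 8, 12, 14, 18}
Same elements → A = B

Yes, A = B


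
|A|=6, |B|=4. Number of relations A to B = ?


A relation from A to B is any subset of A × B.
|A × B| = 6 × 4 = 24
# relations = 2^|A × B| = 2^24 = 16777216

Number of relations = 16777216


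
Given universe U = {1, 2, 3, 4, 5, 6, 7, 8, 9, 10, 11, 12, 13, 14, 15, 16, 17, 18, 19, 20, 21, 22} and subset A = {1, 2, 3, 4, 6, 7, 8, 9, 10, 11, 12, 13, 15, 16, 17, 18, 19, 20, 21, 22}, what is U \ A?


Aᶜ = U \ A = elements in U but not in A
U = {1, 2, 3, 4, 5, 6, 7, 8, 9, 10, 11, 12, 13, 14, 15, 16, 17, 18, 19, 20, 21, 22}
A = {1, 2, 3, 4, 6, 7, 8, 9, 10, 11, 12, 13, 15, 16, 17, 18, 19, 20, 21, 22}
Aᶜ = {5, 14}

Aᶜ = {5, 14}


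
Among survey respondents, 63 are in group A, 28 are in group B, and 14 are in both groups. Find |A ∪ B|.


|A ∪ B| = |A| + |B| - |A ∩ B|
= 63 + 28 - 14
= 77

|A ∪ B| = 77


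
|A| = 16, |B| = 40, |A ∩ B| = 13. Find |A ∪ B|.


|A ∪ B| = |A| + |B| - |A ∩ B|
= 16 + 40 - 13
= 43

|A ∪ B| = 43


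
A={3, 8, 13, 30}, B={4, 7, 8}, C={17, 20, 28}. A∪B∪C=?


A ∪ B = {3, 4, 7, 8, 13, 30}
(A ∪ B) ∪ C = {3, 4, 7, 8, 13, 17, 20, 28, 30}

A ∪ B ∪ C = {3, 4, 7, 8, 13, 17, 20, 28, 30}


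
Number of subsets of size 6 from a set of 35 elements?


C(n,k) = n! / (k!(n-k)!)
C(35,6) = 35! / (6!29!)
= 1623160

C(35,6) = 1623160


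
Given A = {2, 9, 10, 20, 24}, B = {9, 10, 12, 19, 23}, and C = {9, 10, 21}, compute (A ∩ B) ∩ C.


A ∩ B = {9, 10}
(A ∩ B) ∩ C = {9, 10}

A ∩ B ∩ C = {9, 10}


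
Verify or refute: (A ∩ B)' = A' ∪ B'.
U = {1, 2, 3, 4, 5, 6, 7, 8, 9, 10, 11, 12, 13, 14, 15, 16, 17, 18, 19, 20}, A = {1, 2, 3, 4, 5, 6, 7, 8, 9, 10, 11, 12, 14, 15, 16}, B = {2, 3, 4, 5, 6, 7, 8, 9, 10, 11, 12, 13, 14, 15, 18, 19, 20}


LHS: A ∩ B = {2, 3, 4, 5, 6, 7, 8, 9, 10, 11, 12, 14, 15}
(A ∩ B)' = U \ (A ∩ B) = {1, 13, 16, 17, 18, 19, 20}
A' = {13, 17, 18, 19, 20}, B' = {1, 16, 17}
Claimed RHS: A' ∪ B' = {1, 13, 16, 17, 18, 19, 20}
Identity is VALID: LHS = RHS = {1, 13, 16, 17, 18, 19, 20} ✓

Identity is valid. (A ∩ B)' = A' ∪ B' = {1, 13, 16, 17, 18, 19, 20}


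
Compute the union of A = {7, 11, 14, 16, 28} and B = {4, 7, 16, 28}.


A ∪ B = all elements in A or B (or both)
A = {7, 11, 14, 16, 28}
B = {4, 7, 16, 28}
A ∪ B = {4, 7, 11, 14, 16, 28}

A ∪ B = {4, 7, 11, 14, 16, 28}


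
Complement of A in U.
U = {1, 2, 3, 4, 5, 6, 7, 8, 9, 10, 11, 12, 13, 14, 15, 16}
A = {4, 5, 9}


Aᶜ = U \ A = elements in U but not in A
U = {1, 2, 3, 4, 5, 6, 7, 8, 9, 10, 11, 12, 13, 14, 15, 16}
A = {4, 5, 9}
Aᶜ = {1, 2, 3, 6, 7, 8, 10, 11, 12, 13, 14, 15, 16}

Aᶜ = {1, 2, 3, 6, 7, 8, 10, 11, 12, 13, 14, 15, 16}


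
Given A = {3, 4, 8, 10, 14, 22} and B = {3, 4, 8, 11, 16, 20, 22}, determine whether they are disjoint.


Disjoint means A ∩ B = ∅.
A ∩ B = {3, 4, 8, 22}
A ∩ B ≠ ∅, so A and B are NOT disjoint.

No, A and B are not disjoint (A ∩ B = {3, 4, 8, 22})


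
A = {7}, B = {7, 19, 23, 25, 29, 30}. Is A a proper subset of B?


A ⊂ B requires: A ⊆ B AND A ≠ B.
A ⊆ B? Yes
A = B? No
A ⊂ B: Yes (A is a proper subset of B)

Yes, A ⊂ B


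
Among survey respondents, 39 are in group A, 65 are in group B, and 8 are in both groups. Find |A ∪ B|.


|A ∪ B| = |A| + |B| - |A ∩ B|
= 39 + 65 - 8
= 96

|A ∪ B| = 96


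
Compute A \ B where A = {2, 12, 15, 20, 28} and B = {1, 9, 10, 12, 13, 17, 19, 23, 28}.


A \ B = elements in A but not in B
A = {2, 12, 15, 20, 28}
B = {1, 9, 10, 12, 13, 17, 19, 23, 28}
Remove from A any elements in B
A \ B = {2, 15, 20}

A \ B = {2, 15, 20}


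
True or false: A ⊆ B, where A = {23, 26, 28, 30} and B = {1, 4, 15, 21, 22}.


A ⊆ B means every element of A is in B.
Elements in A not in B: {23, 26, 28, 30}
So A ⊄ B.

No, A ⊄ B


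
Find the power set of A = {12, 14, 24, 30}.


|A| = 4, so |P(A)| = 2^4 = 16
Enumerate subsets by cardinality (0 to 4):
∅, {12}, {14}, {24}, {30}, {12, 14}, {12, 24}, {12, 30}, {14, 24}, {14, 30}, {24, 30}, {12, 14, 24}, {12, 14, 30}, {12, 24, 30}, {14, 24, 30}, {12, 14, 24, 30}

P(A) has 16 subsets: ∅, {12}, {14}, {24}, {30}, {12, 14}, {12, 24}, {12, 30}, {14, 24}, {14, 30}, {24, 30}, {12, 14, 24}, {12, 14, 30}, {12, 24, 30}, {14, 24, 30}, {12, 14, 24, 30}


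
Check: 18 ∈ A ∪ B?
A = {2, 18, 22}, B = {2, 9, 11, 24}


A = {2, 18, 22}, B = {2, 9, 11, 24}
A ∪ B = all elements in A or B
A ∪ B = {2, 9, 11, 18, 22, 24}
Checking if 18 ∈ A ∪ B
18 is in A ∪ B → True

18 ∈ A ∪ B


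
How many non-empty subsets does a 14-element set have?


Total subsets = 2^n = 2^14 = 16384
Non-empty subsets exclude the empty set: 2^n - 1
= 16384 - 1
= 16383

Number of non-empty subsets = 16383


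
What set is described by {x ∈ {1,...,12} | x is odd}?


Checking each candidate:
Condition: odd numbers in {1,...,12}
Result = {1, 3, 5, 7, 9, 11}

{1, 3, 5, 7, 9, 11}


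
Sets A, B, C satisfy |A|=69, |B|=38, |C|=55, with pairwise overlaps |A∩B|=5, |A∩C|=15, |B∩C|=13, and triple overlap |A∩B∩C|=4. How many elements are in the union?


|A∪B∪C| = |A|+|B|+|C| - |A∩B|-|A∩C|-|B∩C| + |A∩B∩C|
= 69+38+55 - 5-15-13 + 4
= 162 - 33 + 4
= 133

|A ∪ B ∪ C| = 133


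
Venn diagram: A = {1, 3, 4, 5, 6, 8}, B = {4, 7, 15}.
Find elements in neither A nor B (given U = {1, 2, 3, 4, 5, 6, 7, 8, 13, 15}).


A = {1, 3, 4, 5, 6, 8}
B = {4, 7, 15}
Region: in neither A nor B (given U = {1, 2, 3, 4, 5, 6, 7, 8, 13, 15})
Elements: {2, 13}

Elements in neither A nor B (given U = {1, 2, 3, 4, 5, 6, 7, 8, 13, 15}): {2, 13}


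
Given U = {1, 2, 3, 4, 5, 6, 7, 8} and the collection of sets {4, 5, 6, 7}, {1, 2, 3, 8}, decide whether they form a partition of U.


A partition requires: (1) non-empty parts, (2) pairwise disjoint, (3) union = U
Parts: {4, 5, 6, 7}, {1, 2, 3, 8}
Union of parts: {1, 2, 3, 4, 5, 6, 7, 8}
U = {1, 2, 3, 4, 5, 6, 7, 8}
All non-empty? True
Pairwise disjoint? True
Covers U? True

Yes, valid partition


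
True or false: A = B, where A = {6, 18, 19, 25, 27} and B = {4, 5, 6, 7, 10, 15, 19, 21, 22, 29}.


Two sets are equal iff they have exactly the same elements.
A = {6, 18, 19, 25, 27}
B = {4, 5, 6, 7, 10, 15, 19, 21, 22, 29}
Differences: {4, 5, 7, 10, 15, 18, 21, 22, 25, 27, 29}
A ≠ B

No, A ≠ B


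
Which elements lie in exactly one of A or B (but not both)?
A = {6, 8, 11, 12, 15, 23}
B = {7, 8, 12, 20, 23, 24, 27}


A △ B = (A \ B) ∪ (B \ A) = elements in exactly one of A or B
A \ B = {6, 11, 15}
B \ A = {7, 20, 24, 27}
A △ B = {6, 7, 11, 15, 20, 24, 27}

A △ B = {6, 7, 11, 15, 20, 24, 27}


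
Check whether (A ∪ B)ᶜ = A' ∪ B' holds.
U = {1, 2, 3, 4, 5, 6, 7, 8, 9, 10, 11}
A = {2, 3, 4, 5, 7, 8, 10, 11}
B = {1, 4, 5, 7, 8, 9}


LHS: A ∪ B = {1, 2, 3, 4, 5, 7, 8, 9, 10, 11}
(A ∪ B)' = U \ (A ∪ B) = {6}
A' = {1, 6, 9}, B' = {2, 3, 6, 10, 11}
Claimed RHS: A' ∪ B' = {1, 2, 3, 6, 9, 10, 11}
Identity is INVALID: LHS = {6} but the RHS claimed here equals {1, 2, 3, 6, 9, 10, 11}. The correct form is (A ∪ B)' = A' ∩ B'.

Identity is invalid: (A ∪ B)' = {6} but A' ∪ B' = {1, 2, 3, 6, 9, 10, 11}. The correct De Morgan law is (A ∪ B)' = A' ∩ B'.
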